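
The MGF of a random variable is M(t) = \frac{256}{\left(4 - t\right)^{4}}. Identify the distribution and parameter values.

The MGF M(t) = \frac{256}{\left(4 - t\right)^{4}} is the standard form for the Gamma distribution.
Comparing with the known MGF formula identifies: Gamma(shape α=4, rate β=4)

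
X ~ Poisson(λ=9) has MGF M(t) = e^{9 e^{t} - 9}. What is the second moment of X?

To find E[X^2], compute M^(2)(0):
M^(1)(t) = 9 e^{t} e^{9 e^{t} - 9}
M^(2)(t) = 81 e^{2 t} e^{9 e^{t} - 9} + 9 e^{t} e^{9 e^{t} - 9}
M^(2)(0) = 90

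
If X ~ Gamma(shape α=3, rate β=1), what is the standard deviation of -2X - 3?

For X ~ Gamma(shape α=3, rate β=1):
Var(X) = 3
SD(X) = √(Var(X)) = √(3) = \sqrt{3}
SD(-2X - 3) = |-2| × SD(X) = 2 × \sqrt{3} = 2 \sqrt{3}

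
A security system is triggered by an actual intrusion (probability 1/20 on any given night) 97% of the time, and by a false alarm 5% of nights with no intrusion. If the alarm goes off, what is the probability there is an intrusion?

Let D = the rare event, + = positive/flagged.
P(D) = 1/20
P(+|D) = 97/100
P(+|D') = 5/100 = 1/20
P(+) = P(+|D)P(D) + P(+|D')P(D')
     = \frac{97}{100} × \frac{1}{20} + \frac{1}{20} × \frac{19}{20}
     = \frac{12}{125}
P(D|+) = P(+|D)P(D)/P(+) = \frac{97}{192}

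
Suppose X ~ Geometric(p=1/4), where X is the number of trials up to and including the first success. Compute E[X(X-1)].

E[X(X-1)] = E[X² - X] = E[X²] - E[X]
E[X] = 4
E[X²] = Var(X) + (E[X])² = 12 + (4)² = 28
E[X(X-1)] = 28 - 4 = 24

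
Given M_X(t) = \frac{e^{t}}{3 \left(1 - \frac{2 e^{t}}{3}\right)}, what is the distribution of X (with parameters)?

The MGF M(t) = \frac{e^{t}}{3 \left(1 - \frac{2 e^{t}}{3}\right)} is the standard form for the Geometric distribution.
Comparing with the known MGF formula identifies: Geometric(p=1/3), X = trial number of first success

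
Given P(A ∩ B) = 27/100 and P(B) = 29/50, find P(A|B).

P(A|B) = P(A ∩ B) / P(B)
= (27/100) / (29/50)
= 27/58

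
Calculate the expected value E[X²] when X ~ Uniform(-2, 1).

Using the identity E[X²] = Var(X) + (E[X])²:
E[X] = - \frac{1}{2}
Var(X) = \frac{3}{4}
E[X²] = \frac{3}{4} + (- \frac{1}{2})²
= 1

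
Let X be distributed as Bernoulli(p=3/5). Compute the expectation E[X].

For X ~ Bernoulli(p=3/5), the expected value is:
E[X] = \frac{3}{5}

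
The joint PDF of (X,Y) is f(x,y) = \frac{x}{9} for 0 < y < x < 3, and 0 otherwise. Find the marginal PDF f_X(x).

f_X(x) = ∫_0^x \frac{x}{9} dy = \frac{x^{2}}{9}
for 0 < x < 3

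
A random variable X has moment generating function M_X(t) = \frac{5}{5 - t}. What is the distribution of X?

The MGF M(t) = \frac{5}{5 - t} is the standard form for the Exponential distribution.
Comparing with the known MGF formula identifies: Exponential(rate λ=5)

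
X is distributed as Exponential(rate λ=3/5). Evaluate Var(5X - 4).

For X ~ Exponential(rate λ=3/5):
Var(X) = \frac{25}{9}
Var(5X - 4) = (5)² × Var(X) = 25 × \frac{25}{9} = \frac{625}{9}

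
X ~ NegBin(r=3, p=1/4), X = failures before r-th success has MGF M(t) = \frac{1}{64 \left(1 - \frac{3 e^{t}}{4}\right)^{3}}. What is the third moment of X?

To find E[X^3], compute M^(3)(0):
M^(1)(t) = \frac{9 e^{t}}{256 \left(1 - \frac{3 e^{t}}{4}\right)^{4}}
M^(2)(t) = \frac{9 e^{t}}{256 \left(1 - \frac{3 e^{t}}{4}\right)^{4}} + \frac{27 e^{2 t}}{256 \left(1 - \frac{3 e^{t}}{4}\right)^{5}}
M^(3)(t) = \frac{9 e^{t}}{256 \left(1 - \frac{3 e^{t}}{4}\right)^{4}} + \frac{81 e^{2 t}}{256 \left(1 - \frac{3 e^{t}}{4}\right)^{5}} + \frac{405 e^{3 t}}{1024 \left(1 - \frac{3 e^{t}}{4}\right)^{6}}
M^(3)(0) = 1953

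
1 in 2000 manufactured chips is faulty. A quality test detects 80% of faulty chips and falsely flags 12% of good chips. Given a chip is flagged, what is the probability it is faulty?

Let D = the rare event, + = positive/flagged.
P(D) = 1/2000
P(+|D) = 80/100 = 4/5
P(+|D') = 12/100 = 3/25
P(+) = P(+|D)P(D) + P(+|D')P(D')
     = \frac{4}{5} × \frac{1}{2000} + \frac{3}{25} × \frac{1999}{2000}
     = \frac{6017}{50000}
P(D|+) = P(+|D)P(D)/P(+) = \frac{20}{6017}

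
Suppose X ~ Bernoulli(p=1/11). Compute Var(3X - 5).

For X ~ Bernoulli(p=1/11):
Var(X) = \frac{10}{121}
Var(3X - 5) = (3)² × Var(X) = 9 × \frac{10}{121} = \frac{90}{121}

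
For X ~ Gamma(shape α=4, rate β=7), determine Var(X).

For X ~ Gamma(shape α=4, rate β=7):
Var(X) = \frac{4}{49}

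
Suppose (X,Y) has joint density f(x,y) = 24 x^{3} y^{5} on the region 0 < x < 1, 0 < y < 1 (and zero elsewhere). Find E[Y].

E[Y] = ∫_0^1 ∫_0^1 y × f(x,y) dx dy
= \frac{6}{7}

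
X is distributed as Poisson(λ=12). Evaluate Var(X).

For X ~ Poisson(λ=12):
Var(X) = 12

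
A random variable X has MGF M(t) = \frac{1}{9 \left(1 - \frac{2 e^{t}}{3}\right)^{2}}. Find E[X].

To find E[X], compute M^(1)(0):
M^(1)(t) = \frac{4 e^{t}}{27 \left(1 - \frac{2 e^{t}}{3}\right)^{3}}
M^(1)(0) = 4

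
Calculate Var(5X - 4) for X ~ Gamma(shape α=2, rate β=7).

For X ~ Gamma(shape α=2, rate β=7):
Var(X) = \frac{2}{49}
Var(5X - 4) = (5)² × Var(X) = 25 × \frac{2}{49} = \frac{50}{49}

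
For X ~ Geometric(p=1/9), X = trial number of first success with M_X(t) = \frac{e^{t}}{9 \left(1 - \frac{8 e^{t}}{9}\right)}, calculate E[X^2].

To find E[X^2], compute M^(2)(0):
M^(1)(t) = \frac{e^{t}}{9 \left(1 - \frac{8 e^{t}}{9}\right)} + \frac{8 e^{2 t}}{81 \left(1 - \frac{8 e^{t}}{9}\right)^{2}}
M^(2)(t) = \frac{e^{t}}{9 \left(1 - \frac{8 e^{t}}{9}\right)} + \frac{8 e^{2 t}}{27 \left(1 - \frac{8 e^{t}}{9}\right)^{2}} + \frac{128 e^{3 t}}{729 \left(1 - \frac{8 e^{t}}{9}\right)^{3}}
M^(2)(0) = 153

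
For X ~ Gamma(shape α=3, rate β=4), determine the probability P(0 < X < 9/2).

P(0 < X < 9/2) = ∫_{0}^{9/2} f(x) dx
where f(x) = 32 x^{2} e^{- 4 x}
= 1 - \frac{181}{e^{18}}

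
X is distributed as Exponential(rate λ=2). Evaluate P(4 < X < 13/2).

P(4 < X < 13/2) = ∫_{4}^{13/2} f(x) dx
where f(x) = 2 e^{- 2 x}
= - \frac{1 - e^{5}}{e^{13}}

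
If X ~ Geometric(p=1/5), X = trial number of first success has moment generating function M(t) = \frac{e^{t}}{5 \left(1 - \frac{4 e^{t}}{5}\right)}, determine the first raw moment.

To find E[X], compute M^(1)(0):
M^(1)(t) = \frac{e^{t}}{5 \left(1 - \frac{4 e^{t}}{5}\right)} + \frac{4 e^{2 t}}{25 \left(1 - \frac{4 e^{t}}{5}\right)^{2}}
M^(1)(0) = 5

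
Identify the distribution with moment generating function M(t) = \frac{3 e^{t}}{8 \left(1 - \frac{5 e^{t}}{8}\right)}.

The MGF M(t) = \frac{3 e^{t}}{8 \left(1 - \frac{5 e^{t}}{8}\right)} is the standard form for the Geometric distribution.
Comparing with the known MGF formula identifies: Geometric(p=3/8), X = trial number of first success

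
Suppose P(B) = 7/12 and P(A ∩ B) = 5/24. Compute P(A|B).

P(A|B) = P(A ∩ B) / P(B)
= (5/24) / (7/12)
= 5/14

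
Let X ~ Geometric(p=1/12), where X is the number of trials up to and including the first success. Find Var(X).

For X ~ Geometric(p=1/12), where X is the number of trials up to and including the first success:
Var(X) = 132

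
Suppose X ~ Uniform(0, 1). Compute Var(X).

For X ~ Uniform(0, 1):
Var(X) = \frac{1}{12}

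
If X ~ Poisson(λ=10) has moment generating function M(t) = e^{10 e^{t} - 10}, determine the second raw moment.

To find E[X^2], compute M^(2)(0):
M^(1)(t) = 10 e^{t} e^{10 e^{t} - 10}
M^(2)(t) = 100 e^{2 t} e^{10 e^{t} - 10} + 10 e^{t} e^{10 e^{t} - 10}
M^(2)(0) = 110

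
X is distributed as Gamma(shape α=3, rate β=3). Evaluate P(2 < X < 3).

P(2 < X < 3) = ∫_{2}^{3} f(x) dx
where f(x) = \frac{27 x^{2} e^{- 3 x}}{2}
= \frac{-101 + 50 e^{3}}{2 e^{9}}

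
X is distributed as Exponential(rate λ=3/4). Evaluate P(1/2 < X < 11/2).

P(1/2 < X < 11/2) = ∫_{1/2}^{11/2} f(x) dx
where f(x) = \frac{3 e^{- \frac{3 x}{4}}}{4}
= - \frac{1 - e^{\frac{15}{4}}}{e^{\frac{33}{8}}}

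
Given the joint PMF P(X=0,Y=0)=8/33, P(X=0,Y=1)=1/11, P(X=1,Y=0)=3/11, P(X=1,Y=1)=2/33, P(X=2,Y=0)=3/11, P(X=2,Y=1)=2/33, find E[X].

First find marginal of X:
P(X=0) = 1/3
P(X=1) = 1/3
P(X=2) = 1/3
E[X] = 0 × 1/3 + 1 × 1/3 + 2 × 1/3 = 1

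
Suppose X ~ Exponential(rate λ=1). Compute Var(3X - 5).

For X ~ Exponential(rate λ=1):
Var(X) = 1
Var(3X - 5) = (3)² × Var(X) = 9 × 1 = 9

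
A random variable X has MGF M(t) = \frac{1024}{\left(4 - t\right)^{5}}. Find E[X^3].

To find E[X^3], compute M^(3)(0):
M^(1)(t) = \frac{5120}{\left(4 - t\right)^{6}}
M^(2)(t) = \frac{30720}{\left(4 - t\right)^{7}}
M^(3)(t) = \frac{215040}{\left(4 - t\right)^{8}}
M^(3)(0) = \frac{105}{32}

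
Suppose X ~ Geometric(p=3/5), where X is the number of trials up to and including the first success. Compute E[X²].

Using the identity E[X²] = Var(X) + (E[X])²:
E[X] = \frac{5}{3}
Var(X) = \frac{10}{9}
E[X²] = \frac{10}{9} + (\frac{5}{3})²
= \frac{35}{9}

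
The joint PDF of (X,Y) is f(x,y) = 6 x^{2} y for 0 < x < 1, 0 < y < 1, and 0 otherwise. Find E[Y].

E[Y] = ∫_0^1 ∫_0^1 y × f(x,y) dx dy
= \frac{2}{3}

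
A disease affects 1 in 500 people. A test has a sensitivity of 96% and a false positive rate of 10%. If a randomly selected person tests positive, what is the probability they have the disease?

Let D = the rare event, + = positive/flagged.
P(D) = 1/500
P(+|D) = 96/100 = 24/25
P(+|D') = 10/100 = 1/10
P(+) = P(+|D)P(D) + P(+|D')P(D')
     = \frac{24}{25} × \frac{1}{500} + \frac{1}{10} × \frac{499}{500}
     = \frac{2543}{25000}
P(D|+) = P(+|D)P(D)/P(+) = \frac{48}{2543}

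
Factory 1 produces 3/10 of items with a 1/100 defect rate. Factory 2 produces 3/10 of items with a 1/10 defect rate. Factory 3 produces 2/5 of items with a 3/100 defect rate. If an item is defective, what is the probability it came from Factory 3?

Using Bayes' theorem:
P(F1) = 3/10, P(D|F1) = 1/100
P(F2) = 3/10, P(D|F2) = 1/10
P(F3) = 2/5, P(D|F3) = 3/100
P(D) = P(D|F1)P(F1) + P(D|F2)P(F2) + P(D|F3)P(F3)
     = \frac{9}{200}
P(F3|D) = P(D|F3)P(F3) / P(D)
= \frac{4}{15}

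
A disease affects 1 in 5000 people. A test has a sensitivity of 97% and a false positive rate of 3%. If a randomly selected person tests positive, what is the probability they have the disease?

Let D = the rare event, + = positive/flagged.
P(D) = 1/5000
P(+|D) = 97/100
P(+|D') = 3/100
P(+) = P(+|D)P(D) + P(+|D')P(D')
     = \frac{97}{100} × \frac{1}{5000} + \frac{3}{100} × \frac{4999}{5000}
     = \frac{7547}{250000}
P(D|+) = P(+|D)P(D)/P(+) = \frac{97}{15094}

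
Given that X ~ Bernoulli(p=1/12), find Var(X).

For X ~ Bernoulli(p=1/12):
Var(X) = \frac{11}{144}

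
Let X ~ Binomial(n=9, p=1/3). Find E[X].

For X ~ Binomial(n=9, p=1/3), the expected value is:
E[X] = 3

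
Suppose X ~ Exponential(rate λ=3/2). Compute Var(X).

For X ~ Exponential(rate λ=3/2):
Var(X) = \frac{4}{9}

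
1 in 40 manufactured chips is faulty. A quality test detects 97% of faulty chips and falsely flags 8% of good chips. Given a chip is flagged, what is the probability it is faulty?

Let D = the rare event, + = positive/flagged.
P(D) = 1/40
P(+|D) = 97/100
P(+|D') = 8/100 = 2/25
P(+) = P(+|D)P(D) + P(+|D')P(D')
     = \frac{97}{100} × \frac{1}{40} + \frac{2}{25} × \frac{39}{40}
     = \frac{409}{4000}
P(D|+) = P(+|D)P(D)/P(+) = \frac{97}{409}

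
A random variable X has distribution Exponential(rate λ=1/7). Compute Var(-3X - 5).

For X ~ Exponential(rate λ=1/7):
Var(X) = 49
Var(-3X - 5) = (-3)² × Var(X) = 9 × 49 = 441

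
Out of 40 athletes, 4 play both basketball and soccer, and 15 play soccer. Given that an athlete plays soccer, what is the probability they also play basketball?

P(A ∩ B) = 4/40 = 1/10
P(B) = 15/40 = 3/8
P(A|B) = P(A ∩ B) / P(B) = (1/10) / (3/8) = 4/15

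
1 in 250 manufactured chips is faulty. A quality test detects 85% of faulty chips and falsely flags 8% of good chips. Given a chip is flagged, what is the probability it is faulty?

Let D = the rare event, + = positive/flagged.
P(D) = 1/250
P(+|D) = 85/100 = 17/20
P(+|D') = 8/100 = 2/25
P(+) = P(+|D)P(D) + P(+|D')P(D')
     = \frac{17}{20} × \frac{1}{250} + \frac{2}{25} × \frac{249}{250}
     = \frac{2077}{25000}
P(D|+) = P(+|D)P(D)/P(+) = \frac{85}{2077}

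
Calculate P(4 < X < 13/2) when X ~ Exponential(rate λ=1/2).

P(4 < X < 13/2) = ∫_{4}^{13/2} f(x) dx
where f(x) = \frac{e^{- \frac{x}{2}}}{2}
= - \frac{1}{e^{\frac{13}{4}}} + e^{-2}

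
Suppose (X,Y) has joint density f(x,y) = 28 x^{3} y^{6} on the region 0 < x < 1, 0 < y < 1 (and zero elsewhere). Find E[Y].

E[Y] = ∫_0^1 ∫_0^1 y × f(x,y) dx dy
= \frac{7}{8}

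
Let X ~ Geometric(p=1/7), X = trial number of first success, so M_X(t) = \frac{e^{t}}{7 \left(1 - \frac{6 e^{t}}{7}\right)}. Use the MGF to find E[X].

To find E[X], compute M^(1)(0):
M^(1)(t) = \frac{e^{t}}{7 \left(1 - \frac{6 e^{t}}{7}\right)} + \frac{6 e^{2 t}}{49 \left(1 - \frac{6 e^{t}}{7}\right)^{2}}
M^(1)(0) = 7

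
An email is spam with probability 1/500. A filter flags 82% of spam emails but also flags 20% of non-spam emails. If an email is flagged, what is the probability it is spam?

Let D = the rare event, + = positive/flagged.
P(D) = 1/500
P(+|D) = 82/100 = 41/50
P(+|D') = 20/100 = 1/5
P(+) = P(+|D)P(D) + P(+|D')P(D')
     = \frac{41}{50} × \frac{1}{500} + \frac{1}{5} × \frac{499}{500}
     = \frac{5031}{25000}
P(D|+) = P(+|D)P(D)/P(+) = \frac{41}{5031}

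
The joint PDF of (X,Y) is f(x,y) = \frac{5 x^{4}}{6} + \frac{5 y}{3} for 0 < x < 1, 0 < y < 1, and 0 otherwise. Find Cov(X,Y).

E[XY] = ∫∫ xy × f(x,y) dx dy = \frac{25}{72}
E[X] = \frac{5}{9}
E[Y] = \frac{23}{36}
Cov(X,Y) = E[XY] - E[X]E[Y] = - \frac{5}{648}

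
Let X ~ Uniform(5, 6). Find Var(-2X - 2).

For X ~ Uniform(5, 6):
Var(X) = \frac{1}{12}
Var(-2X - 2) = (-2)² × Var(X) = 4 × \frac{1}{12} = \frac{1}{3}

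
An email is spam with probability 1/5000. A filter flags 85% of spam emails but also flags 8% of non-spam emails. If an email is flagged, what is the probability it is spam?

Let D = the rare event, + = positive/flagged.
P(D) = 1/5000
P(+|D) = 85/100 = 17/20
P(+|D') = 8/100 = 2/25
P(+) = P(+|D)P(D) + P(+|D')P(D')
     = \frac{17}{20} × \frac{1}{5000} + \frac{2}{25} × \frac{4999}{5000}
     = \frac{40077}{500000}
P(D|+) = P(+|D)P(D)/P(+) = \frac{85}{40077}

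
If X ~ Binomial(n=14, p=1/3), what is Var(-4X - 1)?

For X ~ Binomial(n=14, p=1/3):
Var(X) = \frac{28}{9}
Var(-4X - 1) = (-4)² × Var(X) = 16 × \frac{28}{9} = \frac{448}{9}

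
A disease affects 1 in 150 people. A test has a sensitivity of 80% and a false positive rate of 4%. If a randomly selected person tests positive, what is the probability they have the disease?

Let D = the rare event, + = positive/flagged.
P(D) = 1/150
P(+|D) = 80/100 = 4/5
P(+|D') = 4/100 = 1/25
P(+) = P(+|D)P(D) + P(+|D')P(D')
     = \frac{4}{5} × \frac{1}{150} + \frac{1}{25} × \frac{149}{150}
     = \frac{169}{3750}
P(D|+) = P(+|D)P(D)/P(+) = \frac{20}{169}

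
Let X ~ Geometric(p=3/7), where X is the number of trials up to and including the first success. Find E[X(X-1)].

E[X(X-1)] = E[X² - X] = E[X²] - E[X]
E[X] = \frac{7}{3}
E[X²] = Var(X) + (E[X])² = \frac{28}{9} + (\frac{7}{3})² = \frac{77}{9}
E[X(X-1)] = \frac{77}{9} - \frac{7}{3} = \frac{56}{9}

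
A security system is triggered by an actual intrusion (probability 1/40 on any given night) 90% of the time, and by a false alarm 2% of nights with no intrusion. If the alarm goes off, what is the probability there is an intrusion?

Let D = the rare event, + = positive/flagged.
P(D) = 1/40
P(+|D) = 90/100 = 9/10
P(+|D') = 2/100 = 1/50
P(+) = P(+|D)P(D) + P(+|D')P(D')
     = \frac{9}{10} × \frac{1}{40} + \frac{1}{50} × \frac{39}{40}
     = \frac{21}{500}
P(D|+) = P(+|D)P(D)/P(+) = \frac{15}{28}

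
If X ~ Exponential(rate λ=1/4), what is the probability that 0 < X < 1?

P(0 < X < 1) = ∫_{0}^{1} f(x) dx
where f(x) = \frac{e^{- \frac{x}{4}}}{4}
= 1 - e^{- \frac{1}{4}}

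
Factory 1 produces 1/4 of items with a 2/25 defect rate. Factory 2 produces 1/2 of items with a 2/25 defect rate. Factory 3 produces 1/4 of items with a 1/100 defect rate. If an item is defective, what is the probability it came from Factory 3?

Using Bayes' theorem:
P(F1) = 1/4, P(D|F1) = 2/25
P(F2) = 1/2, P(D|F2) = 2/25
P(F3) = 1/4, P(D|F3) = 1/100
P(D) = P(D|F1)P(F1) + P(D|F2)P(F2) + P(D|F3)P(F3)
     = \frac{1}{16}
P(F3|D) = P(D|F3)P(F3) / P(D)
= \frac{1}{25}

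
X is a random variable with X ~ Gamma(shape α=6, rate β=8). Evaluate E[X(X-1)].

E[X(X-1)] = E[X² - X] = E[X²] - E[X]
E[X] = \frac{3}{4}
E[X²] = Var(X) + (E[X])² = \frac{3}{32} + (\frac{3}{4})² = \frac{21}{32}
E[X(X-1)] = \frac{21}{32} - \frac{3}{4} = - \frac{3}{32}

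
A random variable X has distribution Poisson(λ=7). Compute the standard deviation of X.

For X ~ Poisson(λ=7):
Var(X) = 7
SD(X) = √(Var(X)) = √(7) = \sqrt{7}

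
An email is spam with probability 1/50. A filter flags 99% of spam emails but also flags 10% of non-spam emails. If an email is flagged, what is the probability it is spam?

Let D = the rare event, + = positive/flagged.
P(D) = 1/50
P(+|D) = 99/100
P(+|D') = 10/100 = 1/10
P(+) = P(+|D)P(D) + P(+|D')P(D')
     = \frac{99}{100} × \frac{1}{50} + \frac{1}{10} × \frac{49}{50}
     = \frac{589}{5000}
P(D|+) = P(+|D)P(D)/P(+) = \frac{99}{589}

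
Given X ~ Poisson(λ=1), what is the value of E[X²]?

Using the identity E[X²] = Var(X) + (E[X])²:
E[X] = 1
Var(X) = 1
E[X²] = 1 + (1)²
= 2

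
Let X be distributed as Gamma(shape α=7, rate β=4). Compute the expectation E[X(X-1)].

E[X(X-1)] = E[X² - X] = E[X²] - E[X]
E[X] = \frac{7}{4}
E[X²] = Var(X) + (E[X])² = \frac{7}{16} + (\frac{7}{4})² = \frac{7}{2}
E[X(X-1)] = \frac{7}{2} - \frac{7}{4} = \frac{7}{4}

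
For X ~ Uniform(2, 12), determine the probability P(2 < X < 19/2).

P(2 < X < 19/2) = ∫_{2}^{19/2} f(x) dx
where f(x) = \frac{1}{10}
= \frac{3}{4}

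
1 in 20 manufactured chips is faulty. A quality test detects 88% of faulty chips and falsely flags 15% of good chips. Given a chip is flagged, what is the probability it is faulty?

Let D = the rare event, + = positive/flagged.
P(D) = 1/20
P(+|D) = 88/100 = 22/25
P(+|D') = 15/100 = 3/20
P(+) = P(+|D)P(D) + P(+|D')P(D')
     = \frac{22}{25} × \frac{1}{20} + \frac{3}{20} × \frac{19}{20}
     = \frac{373}{2000}
P(D|+) = P(+|D)P(D)/P(+) = \frac{88}{373}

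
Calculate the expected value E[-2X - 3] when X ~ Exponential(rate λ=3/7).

For X ~ Exponential(rate λ=3/7):
E[X] = \frac{7}{3}
E[-2X - 3] = -2 × E[X] - 3 = - \frac{23}{3}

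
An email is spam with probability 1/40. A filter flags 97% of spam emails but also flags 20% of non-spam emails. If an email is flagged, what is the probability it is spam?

Let D = the rare event, + = positive/flagged.
P(D) = 1/40
P(+|D) = 97/100
P(+|D') = 20/100 = 1/5
P(+) = P(+|D)P(D) + P(+|D')P(D')
     = \frac{97}{100} × \frac{1}{40} + \frac{1}{5} × \frac{39}{40}
     = \frac{877}{4000}
P(D|+) = P(+|D)P(D)/P(+) = \frac{97}{877}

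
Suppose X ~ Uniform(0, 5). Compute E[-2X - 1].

For X ~ Uniform(0, 5):
E[X] = \frac{5}{2}
E[-2X - 1] = -2 × E[X] - 1 = -6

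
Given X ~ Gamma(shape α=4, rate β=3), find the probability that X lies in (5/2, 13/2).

P(5/2 < X < 13/2) = ∫_{5/2}^{13/2} f(x) dx
where f(x) = \frac{27 x^{3} e^{- 3 x}}{2}
= \frac{-23143 + 1711 e^{12}}{16 e^{\frac{39}{2}}}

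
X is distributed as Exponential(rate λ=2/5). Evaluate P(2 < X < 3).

P(2 < X < 3) = ∫_{2}^{3} f(x) dx
where f(x) = \frac{2 e^{- \frac{2 x}{5}}}{5}
= - \frac{1 - e^{\frac{2}{5}}}{e^{\frac{6}{5}}}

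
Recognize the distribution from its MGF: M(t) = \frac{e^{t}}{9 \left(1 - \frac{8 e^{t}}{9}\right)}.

The MGF M(t) = \frac{e^{t}}{9 \left(1 - \frac{8 e^{t}}{9}\right)} is the standard form for the Geometric distribution.
Comparing with the known MGF formula identifies: Geometric(p=1/9), X = trial number of first success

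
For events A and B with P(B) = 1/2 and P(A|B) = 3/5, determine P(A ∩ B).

By definition, P(A|B) = P(A ∩ B) / P(B)
So P(A ∩ B) = P(A|B) × P(B)
= 3/5 × 1/2
= 3/10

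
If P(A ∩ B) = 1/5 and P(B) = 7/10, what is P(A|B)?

P(A|B) = P(A ∩ B) / P(B)
= (1/5) / (7/10)
= 2/7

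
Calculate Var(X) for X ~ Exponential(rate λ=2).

For X ~ Exponential(rate λ=2):
Var(X) = \frac{1}{4}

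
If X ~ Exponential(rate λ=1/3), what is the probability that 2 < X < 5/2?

P(2 < X < 5/2) = ∫_{2}^{5/2} f(x) dx
where f(x) = \frac{e^{- \frac{x}{3}}}{3}
= - \frac{1}{e^{\frac{5}{6}}} + e^{- \frac{2}{3}}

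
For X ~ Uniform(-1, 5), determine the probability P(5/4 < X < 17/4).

P(5/4 < X < 17/4) = ∫_{5/4}^{17/4} f(x) dx
where f(x) = \frac{1}{6}
= \frac{1}{2}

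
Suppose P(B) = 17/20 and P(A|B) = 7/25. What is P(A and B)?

By definition, P(A|B) = P(A ∩ B) / P(B)
So P(A ∩ B) = P(A|B) × P(B)
= 7/25 × 17/20
= 119/500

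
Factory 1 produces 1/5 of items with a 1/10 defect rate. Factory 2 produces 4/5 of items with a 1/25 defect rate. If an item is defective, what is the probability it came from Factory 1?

Using Bayes' theorem:
P(F1) = 1/5, P(D|F1) = 1/10
P(F2) = 4/5, P(D|F2) = 1/25
P(D) = P(D|F1)P(F1) + P(D|F2)P(F2)
     = \frac{13}{250}
P(F1|D) = P(D|F1)P(F1) / P(D)
= \frac{5}{13}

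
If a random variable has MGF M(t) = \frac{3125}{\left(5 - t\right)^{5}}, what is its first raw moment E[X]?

To find E[X], compute M^(1)(0):
M^(1)(t) = \frac{15625}{\left(5 - t\right)^{6}}
M^(1)(0) = 1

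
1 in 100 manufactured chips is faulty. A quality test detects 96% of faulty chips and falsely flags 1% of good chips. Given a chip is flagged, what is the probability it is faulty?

Let D = the rare event, + = positive/flagged.
P(D) = 1/100
P(+|D) = 96/100 = 24/25
P(+|D') = 1/100
P(+) = P(+|D)P(D) + P(+|D')P(D')
     = \frac{24}{25} × \frac{1}{100} + \frac{1}{100} × \frac{99}{100}
     = \frac{39}{2000}
P(D|+) = P(+|D)P(D)/P(+) = \frac{32}{65}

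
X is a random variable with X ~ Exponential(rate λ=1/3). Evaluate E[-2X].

For X ~ Exponential(rate λ=1/3):
E[X] = 3
E[-2X] = -2 × E[X] + 0 = -6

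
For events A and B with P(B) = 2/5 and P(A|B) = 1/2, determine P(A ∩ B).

By definition, P(A|B) = P(A ∩ B) / P(B)
So P(A ∩ B) = P(A|B) × P(B)
= 1/2 × 2/5
= 1/5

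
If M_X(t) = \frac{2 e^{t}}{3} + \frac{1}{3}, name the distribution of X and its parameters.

The MGF M(t) = \frac{2 e^{t}}{3} + \frac{1}{3} is the standard form for the Bernoulli distribution.
Comparing with the known MGF formula identifies: Bernoulli(p=2/3)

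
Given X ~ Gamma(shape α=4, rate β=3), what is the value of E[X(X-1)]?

E[X(X-1)] = E[X² - X] = E[X²] - E[X]
E[X] = \frac{4}{3}
E[X²] = Var(X) + (E[X])² = \frac{4}{9} + (\frac{4}{3})² = \frac{20}{9}
E[X(X-1)] = \frac{20}{9} - \frac{4}{3} = \frac{8}{9}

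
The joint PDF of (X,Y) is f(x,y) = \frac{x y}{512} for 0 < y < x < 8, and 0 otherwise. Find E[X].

f_X(x) = ∫_0^x \frac{x y}{512} dy = \frac{x^{3}}{1024}
E[X] = ∫_0^8 x × (\frac{x^{3}}{1024}) dx = \frac{32}{5}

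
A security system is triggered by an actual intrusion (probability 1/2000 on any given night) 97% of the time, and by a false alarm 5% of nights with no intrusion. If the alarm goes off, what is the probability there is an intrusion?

Let D = the rare event, + = positive/flagged.
P(D) = 1/2000
P(+|D) = 97/100
P(+|D') = 5/100 = 1/20
P(+) = P(+|D)P(D) + P(+|D')P(D')
     = \frac{97}{100} × \frac{1}{2000} + \frac{1}{20} × \frac{1999}{2000}
     = \frac{2523}{50000}
P(D|+) = P(+|D)P(D)/P(+) = \frac{97}{10092}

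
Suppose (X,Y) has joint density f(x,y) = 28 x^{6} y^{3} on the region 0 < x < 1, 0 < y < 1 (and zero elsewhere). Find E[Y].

E[Y] = ∫_0^1 ∫_0^1 y × f(x,y) dx dy
= \frac{4}{5}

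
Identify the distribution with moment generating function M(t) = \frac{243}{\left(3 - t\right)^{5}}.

The MGF M(t) = \frac{243}{\left(3 - t\right)^{5}} is the standard form for the Gamma distribution.
Comparing with the known MGF formula identifies: Gamma(shape α=5, rate β=3)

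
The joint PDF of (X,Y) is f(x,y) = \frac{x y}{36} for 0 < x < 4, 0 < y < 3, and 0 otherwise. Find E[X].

f_X(x) = ∫_0^3 \frac{x y}{36} dy = \frac{x}{8}
E[X] = ∫_0^4 x × (\frac{x}{8}) dx = \frac{8}{3}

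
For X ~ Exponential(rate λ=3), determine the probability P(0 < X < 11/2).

P(0 < X < 11/2) = ∫_{0}^{11/2} f(x) dx
where f(x) = 3 e^{- 3 x}
= 1 - e^{- \frac{33}{2}}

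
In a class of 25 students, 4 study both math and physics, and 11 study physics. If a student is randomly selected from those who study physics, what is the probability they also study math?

P(A ∩ B) = 4/25
P(B) = 11/25
P(A|B) = P(A ∩ B) / P(B) = (4/25) / (11/25) = 4/11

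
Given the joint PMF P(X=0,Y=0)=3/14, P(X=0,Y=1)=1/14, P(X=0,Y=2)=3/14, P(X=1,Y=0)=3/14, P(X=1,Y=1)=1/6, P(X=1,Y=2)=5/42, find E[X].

First find marginal of X:
P(X=0) = 1/2
P(X=1) = 1/2
E[X] = 0 × 1/2 + 1 × 1/2 = 1/2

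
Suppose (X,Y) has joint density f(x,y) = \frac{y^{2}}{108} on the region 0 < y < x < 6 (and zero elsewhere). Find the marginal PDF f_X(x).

f_X(x) = ∫_0^x \frac{y^{2}}{108} dy = \frac{x^{3}}{324}
for 0 < x < 6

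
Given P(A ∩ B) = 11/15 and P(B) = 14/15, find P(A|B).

P(A|B) = P(A ∩ B) / P(B)
= (11/15) / (14/15)
= 11/14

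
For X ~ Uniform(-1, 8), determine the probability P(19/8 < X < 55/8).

P(19/8 < X < 55/8) = ∫_{19/8}^{55/8} f(x) dx
where f(x) = \frac{1}{9}
= \frac{1}{2}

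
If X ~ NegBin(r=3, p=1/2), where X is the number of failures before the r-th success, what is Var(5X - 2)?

For X ~ NegBin(r=3, p=1/2), where X is the number of failures before the r-th success:
Var(X) = 6
Var(5X - 2) = (5)² × Var(X) = 25 × 6 = 150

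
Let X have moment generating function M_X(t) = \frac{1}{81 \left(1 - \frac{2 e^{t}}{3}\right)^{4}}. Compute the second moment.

To find E[X^2], compute M^(2)(0):
M^(1)(t) = \frac{8 e^{t}}{243 \left(1 - \frac{2 e^{t}}{3}\right)^{5}}
M^(2)(t) = \frac{8 e^{t}}{243 \left(1 - \frac{2 e^{t}}{3}\right)^{5}} + \frac{80 e^{2 t}}{729 \left(1 - \frac{2 e^{t}}{3}\right)^{6}}
M^(2)(0) = 88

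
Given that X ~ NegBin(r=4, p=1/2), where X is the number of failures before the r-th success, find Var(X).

For X ~ NegBin(r=4, p=1/2), where X is the number of failures before the r-th success:
Var(X) = 8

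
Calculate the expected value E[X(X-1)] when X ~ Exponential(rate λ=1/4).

E[X(X-1)] = E[X² - X] = E[X²] - E[X]
E[X] = 4
E[X²] = Var(X) + (E[X])² = 16 + (4)² = 32
E[X(X-1)] = 32 - 4 = 28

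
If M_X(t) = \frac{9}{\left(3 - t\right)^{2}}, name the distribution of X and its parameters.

The MGF M(t) = \frac{9}{\left(3 - t\right)^{2}} is the standard form for the Gamma distribution.
Comparing with the known MGF formula identifies: Gamma(shape α=2, rate β=3)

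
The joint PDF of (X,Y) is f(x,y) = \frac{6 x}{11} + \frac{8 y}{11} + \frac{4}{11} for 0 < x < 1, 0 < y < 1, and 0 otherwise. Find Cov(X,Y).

E[XY] = ∫∫ xy × f(x,y) dx dy = \frac{10}{33}
E[X] = \frac{6}{11}
E[Y] = \frac{37}{66}
Cov(X,Y) = E[XY] - E[X]E[Y] = - \frac{1}{363}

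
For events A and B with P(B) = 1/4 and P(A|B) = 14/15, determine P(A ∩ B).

By definition, P(A|B) = P(A ∩ B) / P(B)
So P(A ∩ B) = P(A|B) × P(B)
= 14/15 × 1/4
= 7/30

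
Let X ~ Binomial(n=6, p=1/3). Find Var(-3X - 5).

For X ~ Binomial(n=6, p=1/3):
Var(X) = \frac{4}{3}
Var(-3X - 5) = (-3)² × Var(X) = 9 × \frac{4}{3} = 12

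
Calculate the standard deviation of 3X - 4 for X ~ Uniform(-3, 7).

For X ~ Uniform(-3, 7):
Var(X) = \frac{25}{3}
SD(X) = √(Var(X)) = √(\frac{25}{3}) = \frac{5 \sqrt{3}}{3}
SD(3X - 4) = |3| × SD(X) = 3 × \frac{5 \sqrt{3}}{3} = 5 \sqrt{3}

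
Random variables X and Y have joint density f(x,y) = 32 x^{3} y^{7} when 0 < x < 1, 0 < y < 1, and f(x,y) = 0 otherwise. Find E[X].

E[X] = ∫_0^1 ∫_0^1 x × f(x,y) dy dx
= ∫_0^1 ∫_0^1 x × (32 x^{3} y^{7}) dy dx
= \frac{4}{5}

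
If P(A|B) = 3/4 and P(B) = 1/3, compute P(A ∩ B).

By definition, P(A|B) = P(A ∩ B) / P(B)
So P(A ∩ B) = P(A|B) × P(B)
= 3/4 × 1/3
= 1/4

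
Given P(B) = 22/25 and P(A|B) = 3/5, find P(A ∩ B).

By definition, P(A|B) = P(A ∩ B) / P(B)
So P(A ∩ B) = P(A|B) × P(B)
= 3/5 × 22/25
= 66/125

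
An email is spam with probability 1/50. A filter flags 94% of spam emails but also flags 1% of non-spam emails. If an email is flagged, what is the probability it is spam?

Let D = the rare event, + = positive/flagged.
P(D) = 1/50
P(+|D) = 94/100 = 47/50
P(+|D') = 1/100
P(+) = P(+|D)P(D) + P(+|D')P(D')
     = \frac{47}{50} × \frac{1}{50} + \frac{1}{100} × \frac{49}{50}
     = \frac{143}{5000}
P(D|+) = P(+|D)P(D)/P(+) = \frac{94}{143}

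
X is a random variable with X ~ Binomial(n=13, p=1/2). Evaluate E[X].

For X ~ Binomial(n=13, p=1/2), the expected value is:
E[X] = \frac{13}{2}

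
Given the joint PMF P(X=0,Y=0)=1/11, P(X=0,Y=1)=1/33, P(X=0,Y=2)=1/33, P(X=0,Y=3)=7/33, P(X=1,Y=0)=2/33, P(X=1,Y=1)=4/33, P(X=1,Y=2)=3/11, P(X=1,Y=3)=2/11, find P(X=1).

P(X=1) = P(X=1,Y=0) + P(X=1,Y=1) + P(X=1,Y=2) + P(X=1,Y=3)
= 2/33 + 4/33 + 3/11 + 2/11
= 7/11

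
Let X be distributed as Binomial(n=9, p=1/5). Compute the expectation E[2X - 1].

For X ~ Binomial(n=9, p=1/5):
E[X] = \frac{9}{5}
E[2X - 1] = 2 × E[X] - 1 = \frac{13}{5}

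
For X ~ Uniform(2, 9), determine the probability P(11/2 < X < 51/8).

P(11/2 < X < 51/8) = ∫_{11/2}^{51/8} f(x) dx
where f(x) = \frac{1}{7}
= \frac{1}{8}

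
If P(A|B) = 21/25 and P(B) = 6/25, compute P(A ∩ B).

By definition, P(A|B) = P(A ∩ B) / P(B)
So P(A ∩ B) = P(A|B) × P(B)
= 21/25 × 6/25
= 126/625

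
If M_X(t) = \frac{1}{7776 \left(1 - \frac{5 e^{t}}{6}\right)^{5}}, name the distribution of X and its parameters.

The MGF M(t) = \frac{1}{7776 \left(1 - \frac{5 e^{t}}{6}\right)^{5}} is the standard form for the NegativeBinomial distribution.
Comparing with the known MGF formula identifies: NegBin(r=5, p=1/6), X = failures before r-th success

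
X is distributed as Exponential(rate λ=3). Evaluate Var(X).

For X ~ Exponential(rate λ=3):
Var(X) = \frac{1}{9}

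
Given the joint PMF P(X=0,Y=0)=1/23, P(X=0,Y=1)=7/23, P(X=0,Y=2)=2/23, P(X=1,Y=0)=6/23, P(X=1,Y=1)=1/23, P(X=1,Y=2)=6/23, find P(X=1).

P(X=1) = P(X=1,Y=0) + P(X=1,Y=1) + P(X=1,Y=2)
= 6/23 + 1/23 + 6/23
= 13/23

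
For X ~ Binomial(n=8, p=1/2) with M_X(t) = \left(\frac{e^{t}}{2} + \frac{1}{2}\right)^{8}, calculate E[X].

To find E[X], compute M^(1)(0):
M^(1)(t) = 4 \left(\frac{e^{t}}{2} + \frac{1}{2}\right)^{7} e^{t}
M^(1)(0) = 4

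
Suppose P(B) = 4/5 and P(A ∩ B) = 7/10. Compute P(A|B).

P(A|B) = P(A ∩ B) / P(B)
= (7/10) / (4/5)
= 7/8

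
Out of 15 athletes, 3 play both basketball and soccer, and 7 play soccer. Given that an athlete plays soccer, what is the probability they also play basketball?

P(A ∩ B) = 3/15 = 1/5
P(B) = 7/15
P(A|B) = P(A ∩ B) / P(B) = (1/5) / (7/15) = 3/7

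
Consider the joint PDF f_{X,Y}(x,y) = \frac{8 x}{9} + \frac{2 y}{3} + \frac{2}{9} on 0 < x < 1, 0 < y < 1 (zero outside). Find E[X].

E[X] = ∫_0^1 ∫_0^1 x × f(x,y) dy dx
= ∫_0^1 ∫_0^1 x × (\frac{8 x}{9} + \frac{2 y}{3} + \frac{2}{9}) dy dx
= \frac{31}{54}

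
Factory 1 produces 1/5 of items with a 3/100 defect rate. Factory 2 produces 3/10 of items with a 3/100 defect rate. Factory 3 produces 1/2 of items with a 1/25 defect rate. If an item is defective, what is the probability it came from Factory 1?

Using Bayes' theorem:
P(F1) = 1/5, P(D|F1) = 3/100
P(F2) = 3/10, P(D|F2) = 3/100
P(F3) = 1/2, P(D|F3) = 1/25
P(D) = P(D|F1)P(F1) + P(D|F2)P(F2) + P(D|F3)P(F3)
     = \frac{7}{200}
P(F1|D) = P(D|F1)P(F1) / P(D)
= \frac{6}{35}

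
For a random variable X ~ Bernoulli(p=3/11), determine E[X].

For X ~ Bernoulli(p=3/11), the expected value is:
E[X] = \frac{3}{11}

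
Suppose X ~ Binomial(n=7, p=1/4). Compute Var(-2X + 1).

For X ~ Binomial(n=7, p=1/4):
Var(X) = \frac{21}{16}
Var(-2X + 1) = (-2)² × Var(X) = 4 × \frac{21}{16} = \frac{21}{4}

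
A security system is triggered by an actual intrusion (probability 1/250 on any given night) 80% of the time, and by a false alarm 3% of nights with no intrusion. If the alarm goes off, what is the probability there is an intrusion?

Let D = the rare event, + = positive/flagged.
P(D) = 1/250
P(+|D) = 80/100 = 4/5
P(+|D') = 3/100
P(+) = P(+|D)P(D) + P(+|D')P(D')
     = \frac{4}{5} × \frac{1}{250} + \frac{3}{100} × \frac{249}{250}
     = \frac{827}{25000}
P(D|+) = P(+|D)P(D)/P(+) = \frac{80}{827}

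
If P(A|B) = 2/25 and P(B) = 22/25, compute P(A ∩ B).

By definition, P(A|B) = P(A ∩ B) / P(B)
So P(A ∩ B) = P(A|B) × P(B)
= 2/25 × 22/25
= 44/625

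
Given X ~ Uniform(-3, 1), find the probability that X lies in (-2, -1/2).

P(-2 < X < -1/2) = ∫_{-2}^{-1/2} f(x) dx
where f(x) = \frac{1}{4}
= \frac{3}{8}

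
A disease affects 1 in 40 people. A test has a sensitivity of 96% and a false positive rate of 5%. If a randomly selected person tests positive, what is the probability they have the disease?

Let D = the rare event, + = positive/flagged.
P(D) = 1/40
P(+|D) = 96/100 = 24/25
P(+|D') = 5/100 = 1/20
P(+) = P(+|D)P(D) + P(+|D')P(D')
     = \frac{24}{25} × \frac{1}{40} + \frac{1}{20} × \frac{39}{40}
     = \frac{291}{4000}
P(D|+) = P(+|D)P(D)/P(+) = \frac{32}{97}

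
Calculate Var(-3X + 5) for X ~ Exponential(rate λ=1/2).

For X ~ Exponential(rate λ=1/2):
Var(X) = 4
Var(-3X + 5) = (-3)² × Var(X) = 9 × 4 = 36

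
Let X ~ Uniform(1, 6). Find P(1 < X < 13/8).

P(1 < X < 13/8) = ∫_{1}^{13/8} f(x) dx
where f(x) = \frac{1}{5}
= \frac{1}{8}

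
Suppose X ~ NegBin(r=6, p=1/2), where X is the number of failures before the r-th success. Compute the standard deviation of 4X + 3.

For X ~ NegBin(r=6, p=1/2), where X is the number of failures before the r-th success:
Var(X) = 12
SD(X) = √(Var(X)) = √(12) = 2 \sqrt{3}
SD(4X + 3) = |4| × SD(X) = 4 × 2 \sqrt{3} = 8 \sqrt{3}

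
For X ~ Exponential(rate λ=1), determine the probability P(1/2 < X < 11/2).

P(1/2 < X < 11/2) = ∫_{1/2}^{11/2} f(x) dx
where f(x) = e^{- x}
= - \frac{1 - e^{5}}{e^{\frac{11}{2}}}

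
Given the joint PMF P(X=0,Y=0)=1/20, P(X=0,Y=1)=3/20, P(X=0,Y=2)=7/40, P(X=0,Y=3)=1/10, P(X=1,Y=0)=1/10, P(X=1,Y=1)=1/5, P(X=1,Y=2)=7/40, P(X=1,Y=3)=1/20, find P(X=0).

P(X=0) = P(X=0,Y=0) + P(X=0,Y=1) + P(X=0,Y=2) + P(X=0,Y=3)
= 1/20 + 3/20 + 7/40 + 1/10
= 19/40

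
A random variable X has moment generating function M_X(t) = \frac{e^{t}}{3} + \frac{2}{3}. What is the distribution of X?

The MGF M(t) = \frac{e^{t}}{3} + \frac{2}{3} is the standard form for the Bernoulli distribution.
Comparing with the known MGF formula identifies: Bernoulli(p=1/3)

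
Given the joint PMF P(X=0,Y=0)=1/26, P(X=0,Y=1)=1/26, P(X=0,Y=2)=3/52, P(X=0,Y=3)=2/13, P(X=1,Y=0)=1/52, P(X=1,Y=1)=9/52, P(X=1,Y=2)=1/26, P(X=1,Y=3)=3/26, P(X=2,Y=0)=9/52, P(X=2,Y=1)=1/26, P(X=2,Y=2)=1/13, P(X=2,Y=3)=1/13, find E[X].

First find marginal of X:
P(X=0) = 15/52
P(X=1) = 9/26
P(X=2) = 19/52
E[X] = 0 × 15/52 + 1 × 9/26 + 2 × 19/52 = 14/13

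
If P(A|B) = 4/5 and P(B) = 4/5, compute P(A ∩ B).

By definition, P(A|B) = P(A ∩ B) / P(B)
So P(A ∩ B) = P(A|B) × P(B)
= 4/5 × 4/5
= 16/25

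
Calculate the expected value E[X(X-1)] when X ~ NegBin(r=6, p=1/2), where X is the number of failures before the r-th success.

E[X(X-1)] = E[X² - X] = E[X²] - E[X]
E[X] = 6
E[X²] = Var(X) + (E[X])² = 12 + (6)² = 48
E[X(X-1)] = 48 - 6 = 42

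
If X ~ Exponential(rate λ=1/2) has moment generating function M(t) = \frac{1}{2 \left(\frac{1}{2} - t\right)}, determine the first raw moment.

To find E[X], compute M^(1)(0):
M^(1)(t) = \frac{1}{2 \left(\frac{1}{2} - t\right)^{2}}
M^(1)(0) = 2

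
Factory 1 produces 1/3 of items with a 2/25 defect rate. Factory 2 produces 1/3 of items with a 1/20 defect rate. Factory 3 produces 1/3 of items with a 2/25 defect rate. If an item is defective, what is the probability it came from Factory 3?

Using Bayes' theorem:
P(F1) = 1/3, P(D|F1) = 2/25
P(F2) = 1/3, P(D|F2) = 1/20
P(F3) = 1/3, P(D|F3) = 2/25
P(D) = P(D|F1)P(F1) + P(D|F2)P(F2) + P(D|F3)P(F3)
     = \frac{7}{100}
P(F3|D) = P(D|F3)P(F3) / P(D)
= \frac{8}{21}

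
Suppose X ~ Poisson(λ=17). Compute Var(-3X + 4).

For X ~ Poisson(λ=17):
Var(X) = 17
Var(-3X + 4) = (-3)² × Var(X) = 9 × 17 = 153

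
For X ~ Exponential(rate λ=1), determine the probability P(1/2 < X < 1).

P(1/2 < X < 1) = ∫_{1/2}^{1} f(x) dx
where f(x) = e^{- x}
= - \frac{1}{e} + e^{- \frac{1}{2}}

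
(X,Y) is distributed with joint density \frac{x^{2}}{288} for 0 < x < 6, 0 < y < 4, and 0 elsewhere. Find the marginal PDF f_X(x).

f_X(x) = ∫_0^4 f(x,y) dy
= ∫_0^4 \frac{x^{2}}{288} dy
= \frac{x^{2}}{72} for 0 < x < 6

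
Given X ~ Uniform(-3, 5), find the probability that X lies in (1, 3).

P(1 < X < 3) = ∫_{1}^{3} f(x) dx
where f(x) = \frac{1}{8}
= \frac{1}{4}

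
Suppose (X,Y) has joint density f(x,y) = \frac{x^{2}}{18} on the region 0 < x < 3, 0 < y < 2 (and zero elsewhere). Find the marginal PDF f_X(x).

f_X(x) = ∫_0^2 f(x,y) dy
= ∫_0^2 \frac{x^{2}}{18} dy
= \frac{x^{2}}{9} for 0 < x < 3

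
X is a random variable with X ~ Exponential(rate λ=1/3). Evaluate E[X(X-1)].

E[X(X-1)] = E[X² - X] = E[X²] - E[X]
E[X] = 3
E[X²] = Var(X) + (E[X])² = 9 + (3)² = 18
E[X(X-1)] = 18 - 3 = 15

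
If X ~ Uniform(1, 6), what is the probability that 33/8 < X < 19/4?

P(33/8 < X < 19/4) = ∫_{33/8}^{19/4} f(x) dx
where f(x) = \frac{1}{5}
= \frac{1}{8}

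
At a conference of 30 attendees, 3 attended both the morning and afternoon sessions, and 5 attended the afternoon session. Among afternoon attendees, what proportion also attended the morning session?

P(A ∩ B) = 3/30 = 1/10
P(B) = 5/30 = 1/6
P(A|B) = P(A ∩ B) / P(B) = (1/10) / (1/6) = 3/5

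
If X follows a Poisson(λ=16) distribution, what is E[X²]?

Using the identity E[X²] = Var(X) + (E[X])²:
E[X] = 16
Var(X) = 16
E[X²] = 16 + (16)²
= 272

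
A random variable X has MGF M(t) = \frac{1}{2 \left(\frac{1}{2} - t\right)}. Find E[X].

To find E[X], compute M^(1)(0):
M^(1)(t) = \frac{1}{2 \left(\frac{1}{2} - t\right)^{2}}
M^(1)(0) = 2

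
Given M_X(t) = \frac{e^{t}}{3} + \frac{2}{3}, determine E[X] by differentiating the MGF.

To find E[X], compute M^(1)(0):
M^(1)(t) = \frac{e^{t}}{3}
M^(1)(0) = \frac{1}{3}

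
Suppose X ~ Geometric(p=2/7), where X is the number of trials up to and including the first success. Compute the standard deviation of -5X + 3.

For X ~ Geometric(p=2/7), where X is the number of trials up to and including the first success:
Var(X) = \frac{35}{4}
SD(X) = √(Var(X)) = √(\frac{35}{4}) = \frac{\sqrt{35}}{2}
SD(-5X + 3) = |-5| × SD(X) = 5 × \frac{\sqrt{35}}{2} = \frac{5 \sqrt{35}}{2}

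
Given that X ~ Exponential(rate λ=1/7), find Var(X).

For X ~ Exponential(rate λ=1/7):
Var(X) = 49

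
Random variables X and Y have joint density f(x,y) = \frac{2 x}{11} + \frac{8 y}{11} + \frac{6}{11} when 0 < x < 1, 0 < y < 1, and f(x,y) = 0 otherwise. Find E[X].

E[X] = ∫_0^1 ∫_0^1 x × f(x,y) dy dx
= ∫_0^1 ∫_0^1 x × (\frac{2 x}{11} + \frac{8 y}{11} + \frac{6}{11}) dy dx
= \frac{17}{33}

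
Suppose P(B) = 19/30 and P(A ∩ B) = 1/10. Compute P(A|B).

P(A|B) = P(A ∩ B) / P(B)
= (1/10) / (19/30)
= 3/19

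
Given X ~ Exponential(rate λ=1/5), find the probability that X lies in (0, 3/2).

P(0 < X < 3/2) = ∫_{0}^{3/2} f(x) dx
where f(x) = \frac{e^{- \frac{x}{5}}}{5}
= 1 - e^{- \frac{3}{10}}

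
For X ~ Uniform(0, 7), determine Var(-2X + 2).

For X ~ Uniform(0, 7):
Var(X) = \frac{49}{12}
Var(-2X + 2) = (-2)² × Var(X) = 4 × \frac{49}{12} = \frac{49}{3}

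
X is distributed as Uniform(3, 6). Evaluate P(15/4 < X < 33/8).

P(15/4 < X < 33/8) = ∫_{15/4}^{33/8} f(x) dx
where f(x) = \frac{1}{3}
= \frac{1}{8}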